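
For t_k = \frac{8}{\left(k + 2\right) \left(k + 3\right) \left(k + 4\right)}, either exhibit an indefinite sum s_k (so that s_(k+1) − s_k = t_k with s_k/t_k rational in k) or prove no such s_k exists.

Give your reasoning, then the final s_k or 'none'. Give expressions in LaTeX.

t_(k+1)/t_k = (k + 2)/(k + 5).
So A=k + 2 and B=k + 5, with C=1.
f must satisfy (k + 2)·f(k+1) − (k + 4)·f(k) = 1.
Degrees (1,1,0) ⇒ d ≤ 2.
Match coefficients ⇒ f(k) = k*(k + 5)/12.
Certificate R = B(k−1)f/C = k*(k + 4)*(k + 5)/12 gives s_k = 2*k*(k + 5)/(3*(k + 2)*(k + 3)).
Check: Δs_k = 8/(k**3 + 9*k**2 + 26*k + 24). ✓

s_k = \frac{2 k \left(k + 5\right)}{3 \left(k + 2\right) \left(k + 3\right)}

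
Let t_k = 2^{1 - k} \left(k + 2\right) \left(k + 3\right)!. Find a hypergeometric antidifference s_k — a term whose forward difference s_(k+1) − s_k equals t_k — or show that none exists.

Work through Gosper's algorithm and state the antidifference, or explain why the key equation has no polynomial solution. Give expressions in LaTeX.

s_k = 2^{2 - k} \left(k + 3\right)!

The ratio is (k + 3)*(k + 4)/(2*(k + 2)).
A = k/2 + 2, B = 1, C = k + 2.
f must satisfy (k/2 + 2)·f(k+1) − (1)·f(k) = k + 2.
From deg A=1, deg B=0, deg C=1: d=0.
Solving with deg f ≤ 0: f(k) = 2.
Get s_k = R·t_k = 2**(2 - k)*factorial(k + 3) with R(k) = B(k−1)f(k)/C(k) = 2/(k + 2).
Verify: 2**(1 - k)*(k + 2)*factorial(k + 3) matches t_k.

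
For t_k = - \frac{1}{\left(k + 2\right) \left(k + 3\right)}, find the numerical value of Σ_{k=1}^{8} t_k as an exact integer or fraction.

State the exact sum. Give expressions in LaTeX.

Σ = -8/33

r(k) = (k + 2)/(k + 4) after simplifying.
Gosper form: A/B · C(k+1)/C(k) with A=k + 2, B=k + 4, C=1.
Set up (k + 2)·f(k+1) − (k + 3)·f(k) − (1) = 0.
From deg A=1, deg B=1, deg C=0: d=1.
A polynomial solution: f(k) = k/2.
R(k) = B(k−1)·f(k)/C(k) = k*(k + 3)/2; s_k = R·t_k = -k/(2*k + 4).
Δs = -1/(k**2 + 5*k + 6), as required.
Telescoping: Σ = s_(9) − s_(1) = -9/22 − (-1/6) = -8/33.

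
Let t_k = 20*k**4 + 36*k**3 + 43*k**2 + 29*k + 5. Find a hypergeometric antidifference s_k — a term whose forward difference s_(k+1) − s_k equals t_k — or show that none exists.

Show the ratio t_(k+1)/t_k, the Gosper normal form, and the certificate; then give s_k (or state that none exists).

s_k = k*(4*k**4 - k**3 + 3*k**2 + 2*k - 3)

Step 1: r(k) = (20*k**4 + 116*k**3 + 271*k**2 + 303*k + 133)/(20*k**4 + 36*k**3 + 43*k**2 + 29*k + 5).
Gosper form: A/B · C(k+1)/C(k) with A=1, B=1, C=k**4 + 9*k**3/5 + 43*k**2/20 + 29*k/20 + 1/4.
Solve (1)·f(k+1) − (1)·f(k) = k**4 + 9*k**3/5 + 43*k**2/20 + 29*k/20 + 1/4.
Degrees (0,0,4) ⇒ d ≤ 5.
Solving with deg f ≤ 5: f(k) = k*(4*k**4 - k**3 + 3*k**2 + 2*k - 3)/20.
Certificate R = B(k−1)f/C = k*(4*k**4 - k**3 + 3*k**2 + 2*k - 3)/(20*k**4 + 36*k**3 + 43*k**2 + 29*k + 5) gives s_k = k*(4*k**4 - k**3 + 3*k**2 + 2*k - 3).
Check: Δs_k = 20*k**4 + 36*k**3 + 43*k**2 + 29*k + 5. ✓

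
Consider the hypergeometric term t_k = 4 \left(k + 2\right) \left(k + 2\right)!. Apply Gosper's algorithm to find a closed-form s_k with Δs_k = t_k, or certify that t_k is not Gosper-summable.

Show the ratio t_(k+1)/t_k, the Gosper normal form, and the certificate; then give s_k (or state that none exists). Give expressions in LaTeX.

s_k = 4 \left(k + 2\right)!

The ratio is (k + 3)**2/(k + 2).
Gosper form: A/B · C(k+1)/C(k) with A=k + 3, B=1, C=k + 2.
Solve (k + 3)·f(k+1) − (1)·f(k) = k + 2.
Bound: deg f ≤ 0.
Solve for f: f(k) = 1 (degree 0 ≤ 0).
Get s_k = R·t_k = 4*factorial(k + 2) with R(k) = B(k−1)f(k)/C(k) = 1/(k + 2).
s_(k+1) − s_k = 4*(k + 2)*factorial(k + 2) = t_k.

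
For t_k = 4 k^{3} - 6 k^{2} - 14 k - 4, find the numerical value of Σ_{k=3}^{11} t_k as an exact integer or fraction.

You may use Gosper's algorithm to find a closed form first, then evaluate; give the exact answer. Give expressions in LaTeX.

Σ = 13464

Step 1: r(k) = (2*k**3 + 3*k**2 - 7*k - 10)/(2*k**3 - 3*k**2 - 7*k - 2).
Normal form (A,B,C) = (1, 1, k**3 - 3*k**2/2 - 7*k/2 - 1).
Need (1)·f(k+1) − (1)·f(k) = k**3 - 3*k**2/2 - 7*k/2 - 1.
deg f ≤ 4 (via 0,0,3).
A polynomial solution: f(k) = k*(k + 1)*(k**2 - 5*k + 2)/4.
Certificate R = B(k−1)f/C = k*(k**2 - 5*k + 2)/(2*(2*k**2 - 5*k - 2)) gives s_k = k*(k**3 - 4*k**2 - 3*k + 2).
Verify: 4*k**3 - 6*k**2 - 14*k - 4 matches t_k.
Telescoping: Σ = s_(12) − s_(3) = 13416 − (-48) = 13464.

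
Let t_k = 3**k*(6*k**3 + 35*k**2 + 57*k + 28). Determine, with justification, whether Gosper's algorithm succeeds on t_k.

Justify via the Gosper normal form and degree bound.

Yes. s_k = 3**k*(3*k**3 + 4*k**2 + 3*k - 1).

The ratio is 3*(6*k**3 + 53*k**2 + 145*k + 126)/(6*k**3 + 35*k**2 + 57*k + 28).
Take A(k)=3, B(k)=1, C(k)=k**3 + 35*k**2/6 + 19*k/2 + 14/3.
f must satisfy (3)·f(k+1) − (1)·f(k) = k**3 + 35*k**2/6 + 19*k/2 + 14/3.
d = 3 from the (0,0,3) case.
Match coefficients ⇒ f(k) = (3*k**3 + 4*k**2 + 3*k - 1)/6.
So s_k = (B(k−1)f/C)·t_k = ((3*k**3 + 4*k**2 + 3*k - 1)/((k + 1)*(2*k + 7)*(3*k + 4)))·t_k = 3**k*(3*k**3 + 4*k**2 + 3*k - 1).
Verify: 3**k*(6*k**3 + 35*k**2 + 57*k + 28) matches t_k.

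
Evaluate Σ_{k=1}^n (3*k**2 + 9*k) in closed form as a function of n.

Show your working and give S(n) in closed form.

Ratio r(k) = (k**2 + 5*k + 4)/(k*(k + 3)).
Take A(k)=1, B(k)=1, C(k)=k**2 + 3*k.
Solve (1)·f(k+1) − (1)·f(k) = k**2 + 3*k.
Bound: deg f ≤ 3.
Solve for f: f(k) = k*(k - 1)*(k + 4)/3 (degree 3 ≤ 3).
So s_k = (B(k−1)f/C)·t_k = ((k - 1)*(k + 4)/(3*(k + 3)))·t_k = k*(k**2 + 3*k - 4).
s_(k+1) − s_k = 3*k*(k + 3) = t_k.
Telescope: S(n) = s_(n+1) − s_(1) = n*(n**2 + 6*n + 5) − (0) = n*(n**2 + 6*n + 5).

S(n) = n*(n**2 + 6*n + 5)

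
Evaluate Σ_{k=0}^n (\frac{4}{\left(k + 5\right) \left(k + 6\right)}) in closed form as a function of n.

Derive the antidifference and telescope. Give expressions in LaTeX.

The ratio is (k + 5)/(k + 7).
So A=k + 5 and B=k + 7, with C=1.
Need (k + 5)·f(k+1) − (k + 6)·f(k) = 1.
Bound: deg f ≤ 1.
Match coefficients ⇒ f(k) = k/5.
Then R = B(k−1)f/C = k*(k + 6)/5, so s_k = R(k)·t_k = 4*k/(5*(k + 5)).
s_(k+1) − s_k = 4/(k**2 + 11*k + 30) = t_k.
Evaluate: s_(n+1) = 4*(n + 1)/(5*(n + 6)); subtract s_(0) = 0 ⇒ S(n) = 4*(n + 1)/(5*(n + 6)).

S(n) = \frac{4 \left(n + 1\right)}{5 \left(n + 6\right)}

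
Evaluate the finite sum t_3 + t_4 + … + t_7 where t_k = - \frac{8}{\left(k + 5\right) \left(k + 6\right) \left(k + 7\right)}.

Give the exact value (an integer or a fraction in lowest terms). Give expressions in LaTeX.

Σ = -55/1638

The ratio is (k + 5)/(k + 8).
Factor: A=k + 5; B=k + 8; C=1.
f must satisfy (k + 5)·f(k+1) − (k + 7)·f(k) = 1.
d = 2 from the (1,1,0) case.
Solving with deg f ≤ 2: f(k) = k*(k + 11)/60.
Then R = B(k−1)f/C = k*(k + 7)*(k + 11)/60, so s_k = R(k)·t_k = 2*k*(-k - 11)/(15*(k + 5)*(k + 6)).
s_(k+1) − s_k = -8/(k**3 + 18*k**2 + 107*k + 210) = t_k.
Sum = s_(8) − s_(3); s_(8) = -152/1365, s_(3) = -7/90 ⇒ -55/1638.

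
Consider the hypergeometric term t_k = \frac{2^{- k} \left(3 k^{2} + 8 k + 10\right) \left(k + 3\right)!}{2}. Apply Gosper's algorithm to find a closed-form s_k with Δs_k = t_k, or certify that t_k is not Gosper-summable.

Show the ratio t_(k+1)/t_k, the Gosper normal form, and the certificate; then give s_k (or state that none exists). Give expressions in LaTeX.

r(k) = (k + 4)*(8*k + 3*(k + 1)**2 + 18)/(2*(3*k**2 + 8*k + 10)) after simplifying.
Gosper form: A/B · C(k+1)/C(k) with A=k/2 + 2, B=1, C=k**2 + 8*k/3 + 10/3.
Key eq: (k/2 + 2)·f(k+1) = (1)·f(k) + (k**2 + 8*k/3 + 10/3).
Degrees (1,0,2) ⇒ d ≤ 1.
A polynomial solution: f(k) = 2*(3*k - 1)/3.
Then R = B(k−1)f/C = 2*(3*k - 1)/(3*k**2 + 8*k + 10), so s_k = R(k)·t_k = (3*k - 1)*factorial(k + 3)/2**k.
Verify: (3*k**2 + 8*k + 10)*factorial(k + 3)/(2*2**k) matches t_k.

s_k = 2^{- k} \left(3 k - 1\right) \left(k + 3\right)!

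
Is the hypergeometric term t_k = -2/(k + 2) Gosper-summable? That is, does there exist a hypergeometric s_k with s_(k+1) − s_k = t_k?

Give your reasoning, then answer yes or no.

Step 1: r(k) = (k + 2)/(k + 3).
Factor: A=k + 2; B=k + 3; C=1.
Need (k + 2)·f(k+1) − (k + 2)·f(k) = 1.
deg f ≤ 0 (via 1,1,0).
Write f(k) = c0. Then LHS − RHS = -1, requiring -1 = 0: contradictory. No certificate.

No — the linear system for f has no solution.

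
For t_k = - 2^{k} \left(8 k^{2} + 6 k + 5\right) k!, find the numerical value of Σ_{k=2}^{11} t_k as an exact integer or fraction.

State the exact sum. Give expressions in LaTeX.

Σ = -88289574911960

r(k) = 2*(8*k**3 + 30*k**2 + 41*k + 19)/(8*k**2 + 6*k + 5) after simplifying.
Gosper form: A/B · C(k+1)/C(k) with A=2*k + 2, B=1, C=k**2 + 3*k/4 + 5/8.
Set up (2*k + 2)·f(k+1) − (1)·f(k) − (k**2 + 3*k/4 + 5/8) = 0.
Bound: deg f ≤ 1.
Solving with deg f ≤ 1: f(k) = (4*k - 3)/8.
So s_k = (B(k−1)f/C)·t_k = ((4*k - 3)/(8*k**2 + 6*k + 5))·t_k = -2**k*(4*k - 3)*factorial(k).
Check: Δs_k = -2**k*(8*k**2 + 6*k + 5)*factorial(k). ✓
Sum = s_(12) − s_(2); s_(12) = -88289574912000, s_(2) = -40 ⇒ -88289574911960.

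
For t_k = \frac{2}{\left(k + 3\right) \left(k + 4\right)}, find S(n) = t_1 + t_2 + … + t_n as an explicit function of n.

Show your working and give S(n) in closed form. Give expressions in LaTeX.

Ratio r(k) = (k + 3)/(k + 5).
A = k + 3, B = k + 5, C = 1.
Need (k + 3)·f(k+1) − (k + 4)·f(k) = 1.
From deg A=1, deg B=1, deg C=0: d=1.
A polynomial solution: f(k) = k/3.
Then R = B(k−1)f/C = k*(k + 4)/3, so s_k = R(k)·t_k = 2*k/(3*(k + 3)).
Verify: 2/(k**2 + 7*k + 12) matches t_k.
Evaluate: s_(n+1) = 2*(n + 1)/(3*(n + 4)); subtract s_(1) = 1/6 ⇒ S(n) = n/(2*(n + 4)).

S(n) = \frac{n}{2 \left(n + 4\right)}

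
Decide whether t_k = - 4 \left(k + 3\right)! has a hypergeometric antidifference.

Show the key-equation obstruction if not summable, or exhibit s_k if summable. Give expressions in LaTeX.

Ratio r(k) = k + 4.
So A=k + 4 and B=1, with C=1.
Set up (k + 4)·f(k+1) − (1)·f(k) − (1) = 0.
From deg A=1, deg B=0, deg C=0: d=-1.
deg f ≤ -1 is impossible — no certificate.

No. Not Gosper-summable.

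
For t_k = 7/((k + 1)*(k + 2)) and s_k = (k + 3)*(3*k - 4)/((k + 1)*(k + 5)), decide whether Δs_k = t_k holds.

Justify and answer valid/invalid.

s_(k+1) = (k + 4)*(3*k - 1)/((k + 2)*(k + 6))
s_(k+1) − s_k = (13*k**2 + 67*k + 124)/(k**4 + 14*k**3 + 65*k**2 + 112*k + 60)
(s_(k+1) − s_k) − t_k = 2*(3*k**2 - 5*k - 43)/(k**4 + 14*k**3 + 65*k**2 + 112*k + 60)

Invalid: residual 2*(3*k**2 - 5*k - 43)/(k**4 + 14*k**3 + 65*k**2 + 112*k + 60) ≠ 0.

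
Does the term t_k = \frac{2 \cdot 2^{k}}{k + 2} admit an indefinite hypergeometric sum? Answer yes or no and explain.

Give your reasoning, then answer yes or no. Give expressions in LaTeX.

No — t_k has no hypergeometric antidifference.

t_(k+1)/t_k = 2*(k + 2)/(k + 3).
Take A(k)=2*k + 4, B(k)=k + 3, C(k)=1.
f must satisfy (2*k + 4)·f(k+1) − (k + 2)·f(k) = 1.
Degrees (1,1,0) ⇒ d ≤ -1.
Bound -1 < 0, so the key equation has no polynomial solution.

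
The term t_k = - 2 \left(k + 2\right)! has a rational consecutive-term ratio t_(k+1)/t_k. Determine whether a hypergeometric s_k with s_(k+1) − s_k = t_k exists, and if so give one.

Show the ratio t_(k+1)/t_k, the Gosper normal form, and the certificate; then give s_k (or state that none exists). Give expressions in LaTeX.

none (Gosper's algorithm certifies no s_k)

Ratio r(k) = k + 3.
A = k + 3, B = 1, C = 1.
Need (k + 3)·f(k+1) − (1)·f(k) = 1.
Bound: deg f ≤ -1.
Negative degree bound (-1): no f exists, t_k not Gosper-summable.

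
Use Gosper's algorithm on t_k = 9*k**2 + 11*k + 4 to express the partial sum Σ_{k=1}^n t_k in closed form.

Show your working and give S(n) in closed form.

Ratio r(k) = (9*k**2 + 29*k + 24)/(9*k**2 + 11*k + 4).
Gosper form: A/B · C(k+1)/C(k) with A=1, B=1, C=k**2 + 11*k/9 + 4/9.
Set up (1)·f(k+1) − (1)·f(k) − (k**2 + 11*k/9 + 4/9) = 0.
From deg A=0, deg B=0, deg C=2: d=3.
A polynomial solution: f(k) = k**2*(3*k + 1)/9.
Certificate R = B(k−1)f/C = k**2*(3*k + 1)/(9*k**2 + 11*k + 4) gives s_k = k**2*(3*k + 1).
s_(k+1) − s_k = 9*k**2 + 11*k + 4 = t_k.
Σ_(k=1)^n t_k = s_(n+1) − s_(1) = (3*n**3 + 10*n**2 + 11*n + 4) − (4), i.e. n*(3*n**2 + 10*n + 11).

S(n) = n*(3*n**2 + 10*n + 11)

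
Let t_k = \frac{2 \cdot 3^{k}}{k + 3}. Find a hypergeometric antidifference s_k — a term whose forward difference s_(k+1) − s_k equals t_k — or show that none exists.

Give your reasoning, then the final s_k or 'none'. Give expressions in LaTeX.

t_(k+1)/t_k = 3*(k + 3)/(k + 4).
Normal form (A,B,C) = (3*k + 9, k + 4, 1).
Key eq: (3*k + 9)·f(k+1) = (k + 3)·f(k) + (1).
deg f ≤ -1 (via 1,1,0).
Negative degree bound (-1): no f exists, t_k not Gosper-summable.

no hypergeometric antidifference exists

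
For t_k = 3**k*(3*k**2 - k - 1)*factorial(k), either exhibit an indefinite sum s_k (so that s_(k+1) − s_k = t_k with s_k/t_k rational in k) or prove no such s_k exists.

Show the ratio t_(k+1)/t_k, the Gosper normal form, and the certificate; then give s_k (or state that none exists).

The ratio is 3*(k + 1)*(k - 3*(k + 1)**2 + 2)/(-3*k**2 + k + 1).
A = 3*k + 3, B = 1, C = k**2 - k/3 - 1/3.
Key eq: (3*k + 3)·f(k+1) = (1)·f(k) + (k**2 - k/3 - 1/3).
From deg A=1, deg B=0, deg C=2: d=1.
Solving with deg f ≤ 1: f(k) = (k - 2)/3.
Then R = B(k−1)f/C = (k - 2)/(3*k**2 - k - 1), so s_k = R(k)·t_k = 3**k*(k - 2)*factorial(k).
Δs = 3**k*(3*k**2 - k - 1)*factorial(k), as required.

s_k = 3**k*(k - 2)*factorial(k)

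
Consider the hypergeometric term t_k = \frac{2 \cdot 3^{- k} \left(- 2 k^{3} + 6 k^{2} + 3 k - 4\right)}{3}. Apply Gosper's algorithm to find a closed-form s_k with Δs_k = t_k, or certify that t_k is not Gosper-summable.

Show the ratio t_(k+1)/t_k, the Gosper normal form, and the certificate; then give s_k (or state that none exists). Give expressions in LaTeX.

t_(k+1)/t_k = (2*k**3 - 9*k - 3)/(3*(2*k**3 - 6*k**2 - 3*k + 4)).
Normal form (A,B,C) = (1/3, 1, k**3 - 3*k**2 - 3*k/2 + 2).
Key eq: (1/3)·f(k+1) = (1)·f(k) + (k**3 - 3*k**2 - 3*k/2 + 2).
deg f ≤ 3 (via 0,0,3).
A polynomial solution: f(k) = -3*(k - 2)*(k + 1)*(2*k - 1)/4.
Certificate R = B(k−1)f/C = -3*(k - 2)*(k + 1)*(2*k - 1)/(2*(2*k**3 - 6*k**2 - 3*k + 4)) gives s_k = (2*k**3 - 3*k**2 - 3*k + 2)/3**k.
Check: Δs_k = 2*(-2*k**3 + 6*k**2 + 3*k - 4)/(3*3**k). ✓

s_k = 3^{- k} \left(2 k^{3} - 3 k^{2} - 3 k + 2\right)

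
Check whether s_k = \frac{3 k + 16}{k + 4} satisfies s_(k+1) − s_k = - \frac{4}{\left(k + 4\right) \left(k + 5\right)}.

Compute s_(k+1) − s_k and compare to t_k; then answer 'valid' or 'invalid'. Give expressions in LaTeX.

valid; difference matches t_k

s_(k+1) = (3*k + 19)/(k + 5)
s_(k+1) − s_k = -4/(k**2 + 9*k + 20)
(s_(k+1) − s_k) − t_k = 0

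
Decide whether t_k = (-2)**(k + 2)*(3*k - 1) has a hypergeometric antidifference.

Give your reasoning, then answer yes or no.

t_(k+1)/t_k = 2*(-3*k - 2)/(3*k - 1).
Factor: A=-2; B=1; C=k - 1/3.
Key eq: (-2)·f(k+1) = (1)·f(k) + (k - 1/3).
deg f ≤ 1 (via 0,0,1).
Solve for f: f(k) = -(k - 1)/3 (degree 1 ≤ 1).
Then R = B(k−1)f/C = -(k - 1)/(3*k - 1), so s_k = R(k)·t_k = (-2)**(k + 2)*(1 - k).
Check: Δs_k = (-2)**(k + 2)*(3*k - 1). ✓

Yes. s_k = (-2)**(k + 2)*(1 - k).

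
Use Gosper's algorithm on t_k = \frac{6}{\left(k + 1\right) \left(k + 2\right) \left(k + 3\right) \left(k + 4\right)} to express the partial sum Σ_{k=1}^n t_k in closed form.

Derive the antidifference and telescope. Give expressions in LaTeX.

S(n) = \frac{n \left(n^{2} + 9 n + 26\right)}{12 \left(n^{3} + 9 n^{2} + 26 n + 24\right)}

r(k) = (k + 1)/(k + 5) after simplifying.
Factor: A=k + 1; B=k + 5; C=1.
Need (k + 1)·f(k+1) − (k + 4)·f(k) = 1.
Bound: deg f ≤ 3.
Coefficient equations give f(k) = k*(k**2 + 6*k + 11)/18.
Then R = B(k−1)f/C = k*(k + 4)*(k**2 + 6*k + 11)/18, so s_k = R(k)·t_k = k*(k**2 + 6*k + 11)/(3*(k + 1)*(k + 2)*(k + 3)).
Check: Δs_k = 6/(k**4 + 10*k**3 + 35*k**2 + 50*k + 24). ✓
Telescope: S(n) = s_(n+1) − s_(1) = (n**3 + 9*n**2 + 26*n + 18)/(3*(n**3 + 9*n**2 + 26*n + 24)) − (1/4) = n*(n**2 + 9*n + 26)/(12*(n**3 + 9*n**2 + 26*n + 24)).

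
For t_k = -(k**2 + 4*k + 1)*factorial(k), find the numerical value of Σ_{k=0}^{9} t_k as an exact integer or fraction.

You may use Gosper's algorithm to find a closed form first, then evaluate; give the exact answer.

Σ = -47174397

Compute t_(k+1)/t_k: get (k + 1)*(4*k + (k + 1)**2 + 5)/(k**2 + 4*k + 1).
Normal form (A,B,C) = (k + 1, 1, k**2 + 4*k + 1).
Need (k + 1)·f(k+1) − (1)·f(k) = k**2 + 4*k + 1.
Bound: deg f ≤ 1.
Solving with deg f ≤ 1: f(k) = k + 3.
R(k) = B(k−1)·f(k)/C(k) = (k + 3)/(k**2 + 4*k + 1); s_k = R·t_k = -(k + 3)*factorial(k).
s_(k+1) − s_k = -(k**2 + 4*k + 1)*factorial(k) = t_k.
Sum = s_(10) − s_(0); s_(10) = -47174400, s_(0) = -3 ⇒ -47174397.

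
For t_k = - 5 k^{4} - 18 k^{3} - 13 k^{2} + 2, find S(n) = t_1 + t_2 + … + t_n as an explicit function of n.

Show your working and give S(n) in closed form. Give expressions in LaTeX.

S(n) = n^{2} \left(- n^{3} - 7 n^{2} - 15 n - 11\right)

The ratio is (5*k**4 + 38*k**3 + 97*k**2 + 100*k + 34)/(5*k**4 + 18*k**3 + 13*k**2 - 2).
Normal form (A,B,C) = (1, 1, k**4 + 18*k**3/5 + 13*k**2/5 - 2/5).
Solve (1)·f(k+1) − (1)·f(k) = k**4 + 18*k**3/5 + 13*k**2/5 - 2/5.
Bound: deg f ≤ 5.
Match coefficients ⇒ f(k) = k**2*(k**3 + 2*k**2 - 3*k - 2)/5.
R(k) = B(k−1)·f(k)/C(k) = k**2*(k**3 + 2*k**2 - 3*k - 2)/(5*k**4 + 18*k**3 + 13*k**2 - 2); s_k = R·t_k = k**2*(-k**3 - 2*k**2 + 3*k + 2).
s_(k+1) − s_k = -5*k**4 - 18*k**3 - 13*k**2 + 2 = t_k.
Telescope: S(n) = s_(n+1) − s_(1) = -n**5 - 7*n**4 - 15*n**3 - 11*n**2 + 2 − (2) = n**2*(-n**3 - 7*n**2 - 15*n - 11).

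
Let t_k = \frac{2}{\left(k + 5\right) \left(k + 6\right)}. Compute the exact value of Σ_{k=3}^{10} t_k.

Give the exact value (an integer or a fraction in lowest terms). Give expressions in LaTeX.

t_(k+1)/t_k = (k + 5)/(k + 7).
So A=k + 5 and B=k + 7, with C=1.
Solve (k + 5)·f(k+1) − (k + 6)·f(k) = 1.
deg f ≤ 1 (via 1,1,0).
Solving with deg f ≤ 1: f(k) = k/5.
Then R = B(k−1)f/C = k*(k + 6)/5, so s_k = R(k)·t_k = 2*k/(5*(k + 5)).
Verify: 2/(k**2 + 11*k + 30) matches t_k.
Telescoping: Σ = s_(11) − s_(3) = 11/40 − (3/20) = 1/8.

Σ = 1/8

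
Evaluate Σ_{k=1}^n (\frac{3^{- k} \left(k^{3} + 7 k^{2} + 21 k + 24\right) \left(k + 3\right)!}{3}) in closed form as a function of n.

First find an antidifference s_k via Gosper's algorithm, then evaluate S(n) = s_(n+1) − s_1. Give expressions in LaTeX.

S(n) = -72 + \frac{3^{- n} n^{2} \left(n + 4\right)!}{3} + 2 \cdot 3^{- n} n \left(n + 4\right)! + 3 \cdot 3^{- n} \left(n + 4\right)!

r(k) = (k**4 + 14*k**3 + 78*k**2 + 205*k + 212)/(3*(k**3 + 7*k**2 + 21*k + 24)) after simplifying.
Take A(k)=k/3 + 4/3, B(k)=1, C(k)=k**3 + 7*k**2 + 21*k + 24.
f must satisfy (k/3 + 4/3)·f(k+1) − (1)·f(k) = k**3 + 7*k**2 + 21*k + 24.
d = 2 from the (1,0,3) case.
A polynomial solution: f(k) = 3*(k + 2)**2.
So s_k = (B(k−1)f/C)·t_k = (3*(k + 2)**2/(k**3 + 7*k**2 + 21*k + 24))·t_k = (k + 2)**2*factorial(k + 3)/3**k.
s_(k+1) − s_k = (k**3 + 7*k**2 + 21*k + 24)*factorial(k + 3)/(3*3**k) = t_k.
Σ_(k=1)^n t_k = s_(n+1) − s_(1) = (3**(-n - 1)*(n + 3)**2*factorial(n + 4)) − (72), i.e. -72 + n**2*factorial(n + 4)/(3*3**n) + 2*n*factorial(n + 4)/3**n + 3*factorial(n + 4)/3**n.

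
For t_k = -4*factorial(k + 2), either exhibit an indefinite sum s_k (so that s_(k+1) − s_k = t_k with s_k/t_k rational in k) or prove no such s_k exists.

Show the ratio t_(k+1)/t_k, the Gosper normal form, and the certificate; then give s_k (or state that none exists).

Compute t_(k+1)/t_k: get k + 3.
Gosper form: A/B · C(k+1)/C(k) with A=k + 3, B=1, C=1.
Solve (k + 3)·f(k+1) − (1)·f(k) = 1.
Bound: deg f ≤ -1.
d = -1 < 0 ⇒ no nonzero polynomial f; not summable.

none — t_k is not Gosper-summable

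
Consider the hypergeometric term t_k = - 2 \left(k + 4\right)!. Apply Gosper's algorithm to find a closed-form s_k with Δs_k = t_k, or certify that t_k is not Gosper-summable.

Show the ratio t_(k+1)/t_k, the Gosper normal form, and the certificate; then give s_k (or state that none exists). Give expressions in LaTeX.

The ratio is k + 5.
So A=k + 5 and B=1, with C=1.
Solve (k + 5)·f(k+1) − (1)·f(k) = 1.
d = -1 from the (1,0,0) case.
deg f ≤ -1 is impossible — no certificate.

none — t_k is not Gosper-summable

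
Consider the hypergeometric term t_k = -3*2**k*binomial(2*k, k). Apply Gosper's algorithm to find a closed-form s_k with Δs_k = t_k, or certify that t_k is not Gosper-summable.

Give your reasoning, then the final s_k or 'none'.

t_(k+1)/t_k = 4*(2*k + 1)/(k + 1).
Gosper form: A/B · C(k+1)/C(k) with A=8*k + 4, B=k + 1, C=1.
Set up (8*k + 4)·f(k+1) − (k)·f(k) − (1) = 0.
d = -1 from the (1,1,0) case.
Negative degree bound (-1): no f exists, t_k not Gosper-summable.

none (Gosper's algorithm certifies no s_k)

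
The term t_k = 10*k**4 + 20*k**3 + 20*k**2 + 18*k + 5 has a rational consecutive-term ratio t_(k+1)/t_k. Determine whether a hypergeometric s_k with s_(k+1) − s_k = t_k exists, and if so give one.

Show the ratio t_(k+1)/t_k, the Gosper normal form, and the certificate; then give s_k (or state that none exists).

s_k = k*(2*k**4 + 4*k - 1)

t_(k+1)/t_k = (10*k**4 + 60*k**3 + 140*k**2 + 158*k + 73)/(10*k**4 + 20*k**3 + 20*k**2 + 18*k + 5).
Normal form (A,B,C) = (1, 1, k**4 + 2*k**3 + 2*k**2 + 9*k/5 + 1/2).
Solve (1)·f(k+1) − (1)·f(k) = k**4 + 2*k**3 + 2*k**2 + 9*k/5 + 1/2.
Degrees (0,0,4) ⇒ d ≤ 5.
Coefficient equations give f(k) = k*(2*k**4 + 4*k - 1)/10.
Get s_k = R·t_k = k*(2*k**4 + 4*k - 1) with R(k) = B(k−1)f(k)/C(k) = k*(2*k**4 + 4*k - 1)/(10*k**4 + 20*k**3 + 20*k**2 + 18*k + 5).
Check: Δs_k = 10*k**4 + 20*k**3 + 20*k**2 + 18*k + 5. ✓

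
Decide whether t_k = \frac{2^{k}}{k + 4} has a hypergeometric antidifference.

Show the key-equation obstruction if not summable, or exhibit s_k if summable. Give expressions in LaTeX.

The ratio is 2*(k + 4)/(k + 5).
A = 2*k + 8, B = k + 5, C = 1.
f must satisfy (2*k + 8)·f(k+1) − (k + 4)·f(k) = 1.
From deg A=1, deg B=1, deg C=0: d=-1.
deg f ≤ -1 is impossible — no certificate.

No — t_k has no hypergeometric antidifference.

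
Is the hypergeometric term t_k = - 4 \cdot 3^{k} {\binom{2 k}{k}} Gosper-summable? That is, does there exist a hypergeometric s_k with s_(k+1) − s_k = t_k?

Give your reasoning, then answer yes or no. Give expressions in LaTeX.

Ratio r(k) = 6*(2*k + 1)/(k + 1).
Gosper form: A/B · C(k+1)/C(k) with A=12*k + 6, B=k + 1, C=1.
Key eq: (12*k + 6)·f(k+1) = (k)·f(k) + (1).
Degrees (1,1,0) ⇒ d ≤ -1.
deg f ≤ -1 is impossible — no certificate.

No. Not Gosper-summable.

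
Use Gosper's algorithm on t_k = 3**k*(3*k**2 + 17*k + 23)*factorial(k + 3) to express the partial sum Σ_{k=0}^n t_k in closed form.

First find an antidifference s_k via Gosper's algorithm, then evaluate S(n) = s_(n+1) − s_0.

S(n) = 3*3**n*n*factorial(n + 4) + 6*3**n*factorial(n + 4) - 6

Compute t_(k+1)/t_k: get 3*(3*k**3 + 35*k**2 + 135*k + 172)/(3*k**2 + 17*k + 23).
A = 3*k + 12, B = 1, C = k**2 + 17*k/3 + 23/3.
Key eq: (3*k + 12)·f(k+1) = (1)·f(k) + (k**2 + 17*k/3 + 23/3).
d = 1 from the (1,0,2) case.
Match coefficients ⇒ f(k) = (k + 1)/3.
Get s_k = R·t_k = 3**k*(k + 1)*factorial(k + 3) with R(k) = B(k−1)f(k)/C(k) = (k + 1)/(3*k**2 + 17*k + 23).
Check: Δs_k = 3**k*(3*k**2 + 17*k + 23)*factorial(k + 3). ✓
Σ_(k=0)^n t_k = s_(n+1) − s_(0) = (3**(n + 1)*(n + 2)*factorial(n + 4)) − (6), i.e. 3*3**n*n*factorial(n + 4) + 6*3**n*factorial(n + 4) - 6.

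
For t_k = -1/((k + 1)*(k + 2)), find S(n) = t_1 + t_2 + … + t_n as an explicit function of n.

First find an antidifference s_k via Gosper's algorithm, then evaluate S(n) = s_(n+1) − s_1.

t_(k+1)/t_k = (k + 1)/(k + 3).
So A=k + 1 and B=k + 3, with C=1.
f must satisfy (k + 1)·f(k+1) − (k + 2)·f(k) = 1.
From deg A=1, deg B=1, deg C=0: d=1.
Match coefficients ⇒ f(k) = k.
Then R = B(k−1)f/C = k*(k + 2), so s_k = R(k)·t_k = -k/(k + 1).
Verify: -1/(k**2 + 3*k + 2) matches t_k.
Evaluate: s_(n+1) = (-n - 1)/(n + 2); subtract s_(1) = -1/2 ⇒ S(n) = -n/(2*n + 4).

S(n) = -n/(2*n + 4)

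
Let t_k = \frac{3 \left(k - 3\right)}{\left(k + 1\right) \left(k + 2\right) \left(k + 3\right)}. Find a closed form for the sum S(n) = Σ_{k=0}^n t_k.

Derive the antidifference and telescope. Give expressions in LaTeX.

Compute t_(k+1)/t_k: get (k - 2)*(k + 1)/((k - 3)*(k + 4)).
Gosper form: A/B · C(k+1)/C(k) with A=k + 1, B=k + 4, C=k - 3.
Key eq: (k + 1)·f(k+1) = (k + 3)·f(k) + (k - 3).
deg f ≤ 2 (via 1,1,1).
A polynomial solution: f(k) = -k*(k + 5)/2.
Certificate R = B(k−1)f/C = -k*(k + 3)*(k + 5)/(2*(k - 3)) gives s_k = 3*k*(-k - 5)/(2*(k + 1)*(k + 2)).
Check: Δs_k = 3*(k - 3)/(k**3 + 6*k**2 + 11*k + 6). ✓
s_(n+1) = 3*(-n**2 - 7*n - 6)/(2*(n**2 + 5*n + 6)) and s_(0) = 0, so S(n) = 3*(-n**2 - 7*n - 6)/(2*(n**2 + 5*n + 6)).

S(n) = \frac{3 \left(- n^{2} - 7 n - 6\right)}{2 \left(n^{2} + 5 n + 6\right)}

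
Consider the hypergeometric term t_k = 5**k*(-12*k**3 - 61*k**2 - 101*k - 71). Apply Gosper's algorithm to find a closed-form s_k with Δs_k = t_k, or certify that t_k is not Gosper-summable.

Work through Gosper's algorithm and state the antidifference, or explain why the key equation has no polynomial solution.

The ratio is 5*(12*k**3 + 97*k**2 + 259*k + 245)/(12*k**3 + 61*k**2 + 101*k + 71).
So A=5 and B=1, with C=k**3 + 61*k**2/12 + 101*k/12 + 71/12.
Key eq: (5)·f(k+1) = (1)·f(k) + (k**3 + 61*k**2/12 + 101*k/12 + 71/12).
deg f ≤ 3 (via 0,0,3).
Coefficient equations give f(k) = (3*k**3 + 4*k**2 + 4*k + 4)/12.
Then R = B(k−1)f/C = (3*k**3 + 4*k**2 + 4*k + 4)/(12*k**3 + 61*k**2 + 101*k + 71), so s_k = R(k)·t_k = 5**k*(-3*k**3 - 4*k**2 - 4*k - 4).
Check: Δs_k = 5**k*(-12*k**3 - 61*k**2 - 101*k - 71). ✓

s_k = 5**k*(-3*k**3 - 4*k**2 - 4*k - 4)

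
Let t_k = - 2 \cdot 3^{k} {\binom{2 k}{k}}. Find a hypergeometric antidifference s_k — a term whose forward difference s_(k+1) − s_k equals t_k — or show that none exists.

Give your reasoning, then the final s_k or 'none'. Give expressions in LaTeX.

Ratio r(k) = 6*(2*k + 1)/(k + 1).
Factor: A=12*k + 6; B=k + 1; C=1.
Solve (12*k + 6)·f(k+1) − (k)·f(k) = 1.
Degrees (1,1,0) ⇒ d ≤ -1.
Bound -1 < 0, so the key equation has no polynomial solution.

none (Gosper's algorithm certifies no s_k)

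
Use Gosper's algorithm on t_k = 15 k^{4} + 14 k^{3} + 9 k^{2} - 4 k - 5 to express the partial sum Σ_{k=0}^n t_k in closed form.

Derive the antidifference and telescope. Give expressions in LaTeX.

S(n) = 3 n^{5} + 11 n^{4} + 15 n^{3} + 6 n^{2} - 6 n - 5

Ratio r(k) = (15*k**4 + 74*k**3 + 141*k**2 + 116*k + 29)/(15*k**4 + 14*k**3 + 9*k**2 - 4*k - 5).
Factor: A=1; B=1; C=k**4 + 14*k**3/15 + 3*k**2/5 - 4*k/15 - 1/3.
Key eq: (1)·f(k+1) = (1)·f(k) + (k**4 + 14*k**3/15 + 3*k**2/5 - 4*k/15 - 1/3).
Degrees (0,0,4) ⇒ d ≤ 5.
Solve for f: f(k) = k*(3*k**4 - 4*k**3 + k**2 - 3*k - 2)/15 (degree 5 ≤ 5).
Certificate R = B(k−1)f/C = k*(3*k**4 - 4*k**3 + k**2 - 3*k - 2)/(15*k**4 + 14*k**3 + 9*k**2 - 4*k - 5) gives s_k = k*(3*k**4 - 4*k**3 + k**2 - 3*k - 2).
Δs = 15*k**4 + 14*k**3 + 9*k**2 - 4*k - 5, as required.
s_(n+1) = 3*n**5 + 11*n**4 + 15*n**3 + 6*n**2 - 6*n - 5 and s_(0) = 0, so S(n) = 3*n**5 + 11*n**4 + 15*n**3 + 6*n**2 - 6*n - 5.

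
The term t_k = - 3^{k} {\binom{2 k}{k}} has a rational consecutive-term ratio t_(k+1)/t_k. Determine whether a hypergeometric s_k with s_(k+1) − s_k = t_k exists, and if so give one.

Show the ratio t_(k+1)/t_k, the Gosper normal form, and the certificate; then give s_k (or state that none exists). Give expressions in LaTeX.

Ratio r(k) = 6*(2*k + 1)/(k + 1).
Factor: A=12*k + 6; B=k + 1; C=1.
Set up (12*k + 6)·f(k+1) − (k)·f(k) − (1) = 0.
Degrees (1,1,0) ⇒ d ≤ -1.
Negative degree bound (-1): no f exists, t_k not Gosper-summable.

none — t_k is not Gosper-summable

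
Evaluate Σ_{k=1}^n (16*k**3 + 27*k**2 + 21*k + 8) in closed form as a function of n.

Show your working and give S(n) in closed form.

t_(k+1)/t_k = (16*k**3 + 75*k**2 + 123*k + 72)/(16*k**3 + 27*k**2 + 21*k + 8).
So A=1 and B=1, with C=k**3 + 27*k**2/16 + 21*k/16 + 1/2.
f must satisfy (1)·f(k+1) − (1)·f(k) = k**3 + 27*k**2/16 + 21*k/16 + 1/2.
Bound: deg f ≤ 4.
Coefficient equations give f(k) = k*(4*k**3 + k**2 + k + 2)/16.
R(k) = B(k−1)·f(k)/C(k) = k*(4*k**3 + k**2 + k + 2)/(16*k**3 + 27*k**2 + 21*k + 8); s_k = R·t_k = k*(4*k**3 + k**2 + k + 2).
Δs = 16*k**3 + 27*k**2 + 21*k + 8, as required.
s_(n+1) = 4*n**4 + 17*n**3 + 28*n**2 + 23*n + 8 and s_(1) = 8, so S(n) = n*(4*n**3 + 17*n**2 + 28*n + 23).

S(n) = n*(4*n**3 + 17*n**2 + 28*n + 23)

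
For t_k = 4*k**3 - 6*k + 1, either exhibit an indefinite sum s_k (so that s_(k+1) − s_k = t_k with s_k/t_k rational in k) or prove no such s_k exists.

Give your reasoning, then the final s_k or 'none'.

Compute t_(k+1)/t_k: get (-6*k + 4*(k + 1)**3 - 5)/(4*k**3 - 6*k + 1).
Factor: A=1; B=1; C=k**3 - 3*k/2 + 1/4.
f must satisfy (1)·f(k+1) − (1)·f(k) = k**3 - 3*k/2 + 1/4.
From deg A=0, deg B=0, deg C=3: d=4.
Coefficient equations give f(k) = k*(k - 2)*(k**2 - 2)/4.
So s_k = (B(k−1)f/C)·t_k = (k*(k - 2)*(k**2 - 2)/(4*k**3 - 6*k + 1))·t_k = k*(k**3 - 2*k**2 - 2*k + 4).
Verify: 4*k**3 - 6*k + 1 matches t_k.

s_k = k*(k**3 - 2*k**2 - 2*k + 4)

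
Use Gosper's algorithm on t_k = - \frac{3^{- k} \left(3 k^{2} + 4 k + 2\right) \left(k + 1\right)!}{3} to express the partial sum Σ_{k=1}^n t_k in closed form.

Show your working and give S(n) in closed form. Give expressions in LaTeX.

The ratio is (k + 2)*(4*k + 3*(k + 1)**2 + 6)/(3*(3*k**2 + 4*k + 2)).
Factor: A=k/3 + 2/3; B=1; C=k**2 + 4*k/3 + 2/3.
Need (k/3 + 2/3)·f(k+1) − (1)·f(k) = k**2 + 4*k/3 + 2/3.
deg f ≤ 1 (via 1,0,2).
Coefficient equations give f(k) = 3*k + 4.
Certificate R = B(k−1)f/C = 3*(3*k + 4)/(3*k**2 + 4*k + 2) gives s_k = -(3*k + 4)*factorial(k + 1)/3**k.
Verify: -(3*k**2 + 4*k + 2)*factorial(k + 1)/(3*3**k) matches t_k.
Evaluate: s_(n+1) = -3**(-n - 1)*(3*n + 7)*factorial(n + 2); subtract s_(1) = -14/3 ⇒ S(n) = 3**(-n - 1)*(14*3**n - 3*n**3*factorial(n) - 16*n**2*factorial(n) - 27*n*factorial(n) - 14*factorial(n)).

S(n) = 3^{- n - 1} \left(14 \cdot 3^{n} - 3 n^{3} n! - 16 n^{2} n! - 27 n n! - 14 n!\right)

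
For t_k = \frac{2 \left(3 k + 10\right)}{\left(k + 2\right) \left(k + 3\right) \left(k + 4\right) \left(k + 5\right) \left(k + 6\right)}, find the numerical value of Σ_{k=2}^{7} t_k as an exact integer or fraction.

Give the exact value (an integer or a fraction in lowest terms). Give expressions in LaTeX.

r(k) = (k + 2)*(3*k + 13)/((k + 7)*(3*k + 10)) after simplifying.
A = k + 2, B = k + 7, C = k + 10/3.
f must satisfy (k + 2)·f(k+1) − (k + 6)·f(k) = k + 10/3.
From deg A=1, deg B=1, deg C=1: d=4.
A polynomial solution: f(k) = k*(k + 3)*(k**2 + 11*k + 38)/120.
Then R = B(k−1)f/C = k*(k + 3)*(k + 6)*(k**2 + 11*k + 38)/(40*(3*k + 10)), so s_k = R(k)·t_k = k*(k**2 + 11*k + 38)/(20*(k**3 + 11*k**2 + 38*k + 40)).
Check: Δs_k = 2*(3*k + 10)/(k**5 + 20*k**4 + 155*k**3 + 580*k**2 + 1044*k + 720). ✓
Evaluate s at k=8 and k=2: 19/390 and 4/105; difference 29/2730.

Σ = 29/2730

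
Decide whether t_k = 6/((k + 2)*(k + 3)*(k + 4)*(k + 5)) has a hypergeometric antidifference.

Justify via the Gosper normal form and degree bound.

Yes. s_k = k*(k**2 + 9*k + 26)/(12*(k + 2)*(k + 3)*(k + 4)).

r(k) = (k + 2)/(k + 6) after simplifying.
Normal form (A,B,C) = (k + 2, k + 6, 1).
Solve (k + 2)·f(k+1) − (k + 5)·f(k) = 1.
Bound: deg f ≤ 3.
Solving with deg f ≤ 3: f(k) = k*(k**2 + 9*k + 26)/72.
Get s_k = R·t_k = k*(k**2 + 9*k + 26)/(12*(k + 2)*(k + 3)*(k + 4)) with R(k) = B(k−1)f(k)/C(k) = k*(k + 5)*(k**2 + 9*k + 26)/72.
Check: Δs_k = 6/(k**4 + 14*k**3 + 71*k**2 + 154*k + 120). ✓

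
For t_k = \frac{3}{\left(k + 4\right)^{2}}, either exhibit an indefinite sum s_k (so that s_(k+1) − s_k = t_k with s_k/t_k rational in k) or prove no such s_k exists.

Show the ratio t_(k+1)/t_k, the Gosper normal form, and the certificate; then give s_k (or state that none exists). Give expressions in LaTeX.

Compute t_(k+1)/t_k: get (k + 4)**2/(k + 5)**2.
A = k**2 + 8*k + 16, B = k**2 + 10*k + 25, C = 1.
Set up (k**2 + 8*k + 16)·f(k+1) − (k**2 + 8*k + 16)·f(k) − (1) = 0.
deg f ≤ 0 (via 2,2,0).
Generic f = c0 gives residual -1; -1 = 0 cannot hold, so t_k is not Gosper-summable.

no hypergeometric antidifference exists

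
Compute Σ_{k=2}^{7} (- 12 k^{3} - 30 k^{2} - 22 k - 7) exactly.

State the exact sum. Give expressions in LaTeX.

Σ = -14202

Ratio r(k) = (12*k**3 + 66*k**2 + 118*k + 71)/(12*k**3 + 30*k**2 + 22*k + 7).
Factor: A=1; B=1; C=k**3 + 5*k**2/2 + 11*k/6 + 7/12.
Need (1)·f(k+1) − (1)·f(k) = k**3 + 5*k**2/2 + 11*k/6 + 7/12.
Degrees (0,0,3) ⇒ d ≤ 4.
Solving with deg f ≤ 4: f(k) = k*(3*k**3 + 4*k**2 - k + 1)/12.
Then R = B(k−1)f/C = k*(3*k**3 + 4*k**2 - k + 1)/(12*k**3 + 30*k**2 + 22*k + 7), so s_k = R(k)·t_k = k*(-3*k**3 - 4*k**2 + k - 1).
Verify: -12*k**3 - 30*k**2 - 22*k - 7 matches t_k.
Sum = s_(8) − s_(2); s_(8) = -14280, s_(2) = -78 ⇒ -14202.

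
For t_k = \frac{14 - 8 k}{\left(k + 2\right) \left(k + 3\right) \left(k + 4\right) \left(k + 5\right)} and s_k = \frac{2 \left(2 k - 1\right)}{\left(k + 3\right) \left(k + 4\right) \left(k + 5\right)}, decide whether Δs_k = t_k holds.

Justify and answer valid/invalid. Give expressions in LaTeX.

Invalid: residual \frac{12 \left(3 k - 4\right)}{k^{5} + 20 k^{4} + 155 k^{3} + 580 k^{2} + 1044 k + 720} ≠ 0.

s_(k+1) = 2*(2*k + 1)/((k + 4)*(k + 5)*(k + 6))
s_(k+1) − s_k = 2*(9 - 4*k)/(k**4 + 18*k**3 + 119*k**2 + 342*k + 360)
(s_(k+1) − s_k) − t_k = 12*(3*k - 4)/(k**5 + 20*k**4 + 155*k**3 + 580*k**2 + 1044*k + 720)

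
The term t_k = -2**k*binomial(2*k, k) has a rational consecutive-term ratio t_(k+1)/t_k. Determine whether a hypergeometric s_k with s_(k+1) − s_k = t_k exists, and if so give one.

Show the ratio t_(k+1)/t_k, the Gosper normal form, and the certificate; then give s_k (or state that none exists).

no hypergeometric antidifference exists

The ratio is 4*(2*k + 1)/(k + 1).
Normal form (A,B,C) = (8*k + 4, k + 1, 1).
Need (8*k + 4)·f(k+1) − (k)·f(k) = 1.
Bound: deg f ≤ -1.
Bound -1 < 0, so the key equation has no polynomial solution.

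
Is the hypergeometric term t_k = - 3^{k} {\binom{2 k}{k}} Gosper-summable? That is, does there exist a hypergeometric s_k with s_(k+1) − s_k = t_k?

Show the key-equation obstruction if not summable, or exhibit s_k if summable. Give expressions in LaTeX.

No; the degree bound rules out any f.

Ratio r(k) = 6*(2*k + 1)/(k + 1).
So A=12*k + 6 and B=k + 1, with C=1.
Key eq: (12*k + 6)·f(k+1) = (k)·f(k) + (1).
deg f ≤ -1 (via 1,1,0).
Bound -1 < 0, so the key equation has no polynomial solution.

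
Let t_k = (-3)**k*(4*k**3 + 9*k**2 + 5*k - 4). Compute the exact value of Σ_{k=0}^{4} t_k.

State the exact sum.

Σ = 28916

The ratio is 3*(-4*k**3 - 21*k**2 - 35*k - 14)/(4*k**3 + 9*k**2 + 5*k - 4).
Gosper form: A/B · C(k+1)/C(k) with A=-3, B=1, C=k**3 + 9*k**2/4 + 5*k/4 - 1.
Set up (-3)·f(k+1) − (1)·f(k) − (k**3 + 9*k**2/4 + 5*k/4 - 1) = 0.
Bound: deg f ≤ 3.
Solving with deg f ≤ 3: f(k) = -(k**3 - k - 1)/4.
Then R = B(k−1)f/C = -(k**3 - k - 1)/(4*k**3 + 9*k**2 + 5*k - 4), so s_k = R(k)·t_k = (-3)**k*(-k**3 + k + 1).
Check: Δs_k = (-3)**k*(k**3 - 4*k + 3*(k + 1)**3 - 7). ✓
Telescoping: Σ = s_(5) − s_(0) = 28917 − (1) = 28916.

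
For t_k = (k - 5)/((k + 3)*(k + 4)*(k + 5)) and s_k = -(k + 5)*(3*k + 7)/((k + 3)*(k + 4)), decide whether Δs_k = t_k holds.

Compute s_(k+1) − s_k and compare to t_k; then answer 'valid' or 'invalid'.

Valid: the claim telescopes to t_k.

s_(k+1) = -(k + 6)*(3*k + 10)/((k + 4)*(k + 5))
s_(k+1) − s_k = (k - 5)/(k**3 + 12*k**2 + 47*k + 60)
(s_(k+1) − s_k) − t_k = 0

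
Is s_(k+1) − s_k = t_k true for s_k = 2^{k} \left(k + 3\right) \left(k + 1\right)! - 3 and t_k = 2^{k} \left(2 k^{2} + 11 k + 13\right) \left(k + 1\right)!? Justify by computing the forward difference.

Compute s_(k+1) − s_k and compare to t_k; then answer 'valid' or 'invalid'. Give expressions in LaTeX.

s_(k+1) = 2**(k + 1)*(k + 4)*factorial(k + 2) - 3
s_(k+1) − s_k = 2**k*(2*k**2 + 11*k + 13)*factorial(k + 1)
(s_(k+1) − s_k) − t_k = 0

valid (s_(k+1) − s_k reduces to t_k)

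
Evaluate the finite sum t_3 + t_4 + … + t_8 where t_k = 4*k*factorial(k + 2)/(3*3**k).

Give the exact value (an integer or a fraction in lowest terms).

Σ = 1966880/243

r(k) = (k + 1)*(k + 3)/(3*k) after simplifying.
Gosper form: A/B · C(k+1)/C(k) with A=k/3 + 1, B=1, C=k.
Solve (k/3 + 1)·f(k+1) − (1)·f(k) = k.
d = 0 from the (1,0,1) case.
Solving with deg f ≤ 0: f(k) = 3.
So s_k = (B(k−1)f/C)·t_k = (3/k)·t_k = 4*factorial(k + 2)/3**k.
Verify: 4*k*factorial(k + 2)/(3*3**k) matches t_k.
Telescoping: Σ = s_(9) − s_(3) = 1971200/243 − (160/9) = 1966880/243.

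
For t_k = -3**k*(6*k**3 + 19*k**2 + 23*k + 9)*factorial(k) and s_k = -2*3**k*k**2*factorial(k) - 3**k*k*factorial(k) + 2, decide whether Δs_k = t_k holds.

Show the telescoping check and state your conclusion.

Valid — Δs_k = t_k.

s_(k+1) = -6*3**k*k**3*factorial(k) - 21*3**k*k**2*factorial(k) - 24*3**k*k*factorial(k) - 9*3**k*factorial(k) + 2
s_(k+1) − s_k = -3**k*(6*k**3 + 19*k**2 + 23*k + 9)*factorial(k)
(s_(k+1) − s_k) − t_k = 0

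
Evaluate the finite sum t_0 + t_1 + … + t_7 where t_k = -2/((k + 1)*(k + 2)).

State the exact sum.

Σ = -16/9

The ratio is (k + 1)/(k + 3).
Take A(k)=k + 1, B(k)=k + 3, C(k)=1.
f must satisfy (k + 1)·f(k+1) − (k + 2)·f(k) = 1.
deg f ≤ 1 (via 1,1,0).
Coefficient equations give f(k) = k.
Get s_k = R·t_k = -2*k/(k + 1) with R(k) = B(k−1)f(k)/C(k) = k*(k + 2).
Δs = -2/(k**2 + 3*k + 2), as required.
Telescoping: Σ = s_(8) − s_(0) = -16/9 − (0) = -16/9.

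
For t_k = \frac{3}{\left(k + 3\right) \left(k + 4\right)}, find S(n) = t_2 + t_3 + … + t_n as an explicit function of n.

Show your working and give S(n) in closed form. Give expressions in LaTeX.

S(n) = \frac{3 \left(n - 1\right)}{5 \left(n + 4\right)}

Step 1: r(k) = (k + 3)/(k + 5).
Take A(k)=k + 3, B(k)=k + 5, C(k)=1.
Key eq: (k + 3)·f(k+1) = (k + 4)·f(k) + (1).
deg f ≤ 1 (via 1,1,0).
Solving with deg f ≤ 1: f(k) = k/3.
Then R = B(k−1)f/C = k*(k + 4)/3, so s_k = R(k)·t_k = k/(k + 3).
s_(k+1) − s_k = 3/(k**2 + 7*k + 12) = t_k.
Evaluate: s_(n+1) = (n + 1)/(n + 4); subtract s_(2) = 2/5 ⇒ S(n) = 3*(n - 1)/(5*(n + 4)).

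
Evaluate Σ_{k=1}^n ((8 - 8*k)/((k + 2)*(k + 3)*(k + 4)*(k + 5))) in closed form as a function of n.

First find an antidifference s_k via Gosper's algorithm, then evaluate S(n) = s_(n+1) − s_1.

Step 1: r(k) = k*(k + 2)/((k - 1)*(k + 6)).
Normal form (A,B,C) = (k + 2, k + 6, k - 1).
Set up (k + 2)·f(k+1) − (k + 5)·f(k) − (k - 1) = 0.
From deg A=1, deg B=1, deg C=1: d=3.
Solving with deg f ≤ 3: f(k) = -k/2.
Get s_k = R·t_k = 4*k/((k + 2)*(k + 3)*(k + 4)) with R(k) = B(k−1)f(k)/C(k) = -k*(k + 5)/(2*(k - 1)).
s_(k+1) − s_k = 8*(1 - k)/(k**4 + 14*k**3 + 71*k**2 + 154*k + 120) = t_k.
Σ_(k=1)^n t_k = s_(n+1) − s_(1) = (4*(n + 1)/(n**3 + 12*n**2 + 47*n + 60)) − (1/15), i.e. n*(-n**2 - 12*n + 13)/(15*(n**3 + 12*n**2 + 47*n + 60)).

S(n) = n*(-n**2 - 12*n + 13)/(15*(n**3 + 12*n**2 + 47*n + 60))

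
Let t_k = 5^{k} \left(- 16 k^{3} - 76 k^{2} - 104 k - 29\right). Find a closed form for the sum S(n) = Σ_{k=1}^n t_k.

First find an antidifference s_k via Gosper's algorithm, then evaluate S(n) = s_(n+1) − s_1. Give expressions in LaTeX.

t_(k+1)/t_k = 5*(16*k**3 + 124*k**2 + 304*k + 225)/(16*k**3 + 76*k**2 + 104*k + 29).
Normal form (A,B,C) = (5, 1, k**3 + 19*k**2/4 + 13*k/2 + 29/16).
Key eq: (5)·f(k+1) = (1)·f(k) + (k**3 + 19*k**2/4 + 13*k/2 + 29/16).
From deg A=0, deg B=0, deg C=3: d=3.
Coefficient equations give f(k) = (4*k**3 + 4*k**2 + k - 4)/16.
Then R = B(k−1)f/C = (4*k**3 + 4*k**2 + k - 4)/(16*k**3 + 76*k**2 + 104*k + 29), so s_k = R(k)·t_k = 5**k*(-4*k**3 - 4*k**2 - k + 4).
Δs = 5**k*(-16*k**3 - 76*k**2 - 104*k - 29), as required.
Telescope: S(n) = s_(n+1) − s_(1) = 5**(n + 1)*(-4*n**3 - 16*n**2 - 21*n - 5) − (-25) = -20*5**n*n**3 - 80*5**n*n**2 - 105*5**n*n - 25*5**n + 25.

S(n) = - 20 \cdot 5^{n} n^{3} - 80 \cdot 5^{n} n^{2} - 105 \cdot 5^{n} n - 25 \cdot 5^{n} + 25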